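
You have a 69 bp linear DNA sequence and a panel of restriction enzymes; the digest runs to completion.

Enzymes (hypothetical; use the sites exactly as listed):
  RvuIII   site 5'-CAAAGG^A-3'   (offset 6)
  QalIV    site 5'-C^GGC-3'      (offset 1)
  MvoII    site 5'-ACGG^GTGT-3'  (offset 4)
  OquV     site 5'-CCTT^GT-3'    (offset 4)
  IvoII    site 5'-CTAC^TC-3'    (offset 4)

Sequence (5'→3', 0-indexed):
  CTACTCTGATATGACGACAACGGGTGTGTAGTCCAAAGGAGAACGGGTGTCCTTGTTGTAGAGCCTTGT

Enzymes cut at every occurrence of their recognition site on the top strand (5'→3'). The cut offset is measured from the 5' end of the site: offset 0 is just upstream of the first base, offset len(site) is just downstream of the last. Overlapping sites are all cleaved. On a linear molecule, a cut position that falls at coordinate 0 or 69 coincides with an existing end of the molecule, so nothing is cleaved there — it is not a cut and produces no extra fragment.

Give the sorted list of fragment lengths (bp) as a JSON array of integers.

Site scan:
  RvuIII CAAAGGA/6: at [33] ⇒ [39]
  QalIV (CGGC, off=1): no sites
  MvoII ACGGGTGT/4: at [19, 42] ⇒ [23, 46]
  OquV CCTTGT/4: at [50, 63] ⇒ [54, 67]
  IvoII CTACTC/4: at [0] ⇒ [4]

All cut coordinates (distinct, sorted): [4, 23, 39, 46, 54, 67]

Fragment lengths:
  [0,4): 4 bp
  [4,23): 19 bp
  [23,39): 16 bp
  [39,46): 7 bp
  [46,54): 8 bp
  [54,67): 13 bp
  [67,69): 2 bp

[2,4,7,8,13,16,19]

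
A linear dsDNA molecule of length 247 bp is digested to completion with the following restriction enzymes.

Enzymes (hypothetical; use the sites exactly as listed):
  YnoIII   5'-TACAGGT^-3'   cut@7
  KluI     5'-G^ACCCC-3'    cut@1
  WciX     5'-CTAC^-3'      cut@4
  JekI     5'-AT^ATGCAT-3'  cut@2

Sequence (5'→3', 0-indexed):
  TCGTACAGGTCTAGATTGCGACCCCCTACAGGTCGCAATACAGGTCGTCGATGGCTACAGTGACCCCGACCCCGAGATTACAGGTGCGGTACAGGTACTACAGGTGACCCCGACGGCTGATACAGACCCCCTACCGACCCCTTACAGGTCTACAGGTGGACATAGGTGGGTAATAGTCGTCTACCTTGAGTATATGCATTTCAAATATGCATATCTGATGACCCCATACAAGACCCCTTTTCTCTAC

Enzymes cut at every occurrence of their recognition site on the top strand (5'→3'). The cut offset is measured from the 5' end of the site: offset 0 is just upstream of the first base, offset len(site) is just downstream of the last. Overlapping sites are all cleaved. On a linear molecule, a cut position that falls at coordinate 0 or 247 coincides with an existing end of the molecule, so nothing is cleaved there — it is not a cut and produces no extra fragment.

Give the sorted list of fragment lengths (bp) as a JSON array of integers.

[1,2,4,4,4,4,4,5,6,9,9,9,10,10,11,12,12,13,13,13,14,15,17,19,27]

Scan for sites:
  YnoIII TACAGGT/7: at [3, 26, 38, 78, 89, 98, 142, 150] ⇒ [10, 33, 45, 85, 96, 105, 149, 157]
  KluI GACCCC/1: at [19, 61, 67, 105, 124, 135, 219, 231] ⇒ [20, 62, 68, 106, 125, 136, 220, 232]
  WciX CTAC/4: at [25, 54, 97, 130, 149, 180, 243] ⇒ [29, 58, 101, 134, 153, 184] (position 247 is a terminus of the linear molecule — no cut)
  JekI ATATGCAT/2: at [191, 204] ⇒ [193, 206]

Pooled cuts: [10, 20, 29, 33, 45, 58, 62, 68, 85, 96, 101, 105, 106, 125, 134, 136, 149, 153, 157, 184, 193, 206, 220, 232]

Fragments:
  [0,10): 10 bp
  [10,20): 10 bp
  [20,29): 9 bp
  [29,33): 4 bp
  [33,45): 12 bp
  [45,58): 13 bp
  [58,62): 4 bp
  [62,68): 6 bp
  [68,85): 17 bp
  [85,96): 11 bp
  [96,101): 5 bp
  [101,105): 4 bp
  [105,106): 1 bp
  [106,125): 19 bp
  [125,134): 9 bp
  [134,136): 2 bp
  [136,149): 13 bp
  [149,153): 4 bp
  [153,157): 4 bp
  [157,184): 27 bp
  [184,193): 9 bp
  [193,206): 13 bp
  [206,220): 14 bp
  [220,232): 12 bp
  [232,247): 15 bp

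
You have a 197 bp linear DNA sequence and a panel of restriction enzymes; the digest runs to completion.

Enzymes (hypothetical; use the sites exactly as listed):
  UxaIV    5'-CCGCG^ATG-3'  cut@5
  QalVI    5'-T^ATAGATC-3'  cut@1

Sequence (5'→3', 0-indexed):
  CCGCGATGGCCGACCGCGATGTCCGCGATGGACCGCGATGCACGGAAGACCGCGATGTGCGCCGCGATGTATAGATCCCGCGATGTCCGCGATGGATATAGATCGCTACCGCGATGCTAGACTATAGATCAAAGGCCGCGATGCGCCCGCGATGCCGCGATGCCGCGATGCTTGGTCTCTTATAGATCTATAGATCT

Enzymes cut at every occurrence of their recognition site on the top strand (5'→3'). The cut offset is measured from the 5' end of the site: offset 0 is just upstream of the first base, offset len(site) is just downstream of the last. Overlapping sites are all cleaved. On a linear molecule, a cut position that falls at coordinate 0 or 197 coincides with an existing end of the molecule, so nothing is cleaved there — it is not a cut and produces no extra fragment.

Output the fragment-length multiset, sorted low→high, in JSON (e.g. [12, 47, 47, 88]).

[4,5,6,8,8,8,8,9,9,10,10,11,12,12,13,14,16,17,17]

Scan for sites:
  UxaIV (CCGCGATG, off=5): starts [0, 13, 22, 32, 49, 61, 77, 86, 108, 135, 146, 154, 162] → cuts [5, 18, 27, 37, 54, 66, 82, 91, 113, 140, 151, 159, 167]
  QalVI (TATAGATC, off=1): starts [69, 96, 122, 180, 188] → cuts [70, 97, 123, 181, 189]

Pooled cuts: [5, 18, 27, 37, 54, 66, 70, 82, 91, 97, 113, 123, 140, 151, 159, 167, 181, 189]

Fragment lengths:
  [0,5): 5 bp
  [5,18): 13 bp
  [18,27): 9 bp
  [27,37): 10 bp
  [37,54): 17 bp
  [54,66): 12 bp
  [66,70): 4 bp
  [70,82): 12 bp
  [82,91): 9 bp
  [91,97): 6 bp
  [97,113): 16 bp
  [113,123): 10 bp
  [123,140): 17 bp
  [140,151): 11 bp
  [151,159): 8 bp
  [159,167): 8 bp
  [167,181): 14 bp
  [181,189): 8 bp
  [189,197): 8 bp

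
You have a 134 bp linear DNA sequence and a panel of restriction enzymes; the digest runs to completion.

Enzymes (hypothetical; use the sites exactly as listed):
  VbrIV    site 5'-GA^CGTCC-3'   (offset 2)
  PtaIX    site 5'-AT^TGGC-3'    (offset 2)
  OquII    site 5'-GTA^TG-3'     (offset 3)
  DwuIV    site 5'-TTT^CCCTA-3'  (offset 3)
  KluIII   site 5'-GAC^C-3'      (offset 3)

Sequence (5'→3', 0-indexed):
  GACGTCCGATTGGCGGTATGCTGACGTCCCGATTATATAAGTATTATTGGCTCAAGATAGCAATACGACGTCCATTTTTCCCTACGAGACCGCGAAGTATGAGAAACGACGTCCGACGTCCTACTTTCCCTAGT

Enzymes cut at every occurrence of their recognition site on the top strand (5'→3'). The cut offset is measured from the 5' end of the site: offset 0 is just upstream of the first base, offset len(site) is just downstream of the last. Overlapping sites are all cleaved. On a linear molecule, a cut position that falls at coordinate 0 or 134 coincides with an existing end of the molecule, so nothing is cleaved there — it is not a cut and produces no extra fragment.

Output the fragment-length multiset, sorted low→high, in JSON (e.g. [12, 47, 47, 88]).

Per-enzyme occurrences:
  VbrIV GACGTCC/2: at [0, 22, 66, 107, 114] ⇒ [2, 24, 68, 109, 116]
  PtaIX ATTGGC/2: at [8, 45] ⇒ [10, 47]
  OquII GTATG/3: at [15, 96] ⇒ [18, 99]
  DwuIV TTTCCCTA/3: at [76, 124] ⇒ [79, 127]
  KluIII GACC/3: at [87] ⇒ [90]

All cut coordinates (distinct, sorted): [2, 10, 18, 24, 47, 68, 79, 90, 99, 109, 116, 127]

Fragment lengths:
  [0,2): 2 bp
  [2,10): 8 bp
  [10,18): 8 bp
  [18,24): 6 bp
  [24,47): 23 bp
  [47,68): 21 bp
  [68,79): 11 bp
  [79,90): 11 bp
  [90,99): 9 bp
  [99,109): 10 bp
  [109,116): 7 bp
  [116,127): 11 bp
  [127,134): 7 bp

[2,6,7,7,8,8,9,10,11,11,11,21,23]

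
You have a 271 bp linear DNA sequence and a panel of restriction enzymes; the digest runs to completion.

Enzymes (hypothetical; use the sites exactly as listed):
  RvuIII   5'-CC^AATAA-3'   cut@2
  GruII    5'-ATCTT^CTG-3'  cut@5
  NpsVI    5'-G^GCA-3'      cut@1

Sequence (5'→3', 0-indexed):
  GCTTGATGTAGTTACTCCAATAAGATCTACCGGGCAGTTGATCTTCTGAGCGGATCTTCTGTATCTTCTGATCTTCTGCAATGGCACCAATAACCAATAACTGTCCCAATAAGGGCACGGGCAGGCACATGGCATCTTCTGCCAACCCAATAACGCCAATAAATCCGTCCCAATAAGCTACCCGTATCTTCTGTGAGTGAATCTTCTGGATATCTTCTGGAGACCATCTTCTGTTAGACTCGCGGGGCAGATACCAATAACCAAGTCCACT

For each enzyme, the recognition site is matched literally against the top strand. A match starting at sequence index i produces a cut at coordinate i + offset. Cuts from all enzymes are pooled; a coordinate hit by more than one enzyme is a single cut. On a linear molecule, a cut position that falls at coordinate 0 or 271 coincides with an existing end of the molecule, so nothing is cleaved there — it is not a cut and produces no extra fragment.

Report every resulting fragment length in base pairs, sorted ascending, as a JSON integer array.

Per-enzyme occurrences:
  RvuIII CCAATAA/2: at [16, 86, 93, 105, 146, 155, 169, 253] ⇒ [18, 88, 95, 107, 148, 157, 171, 255]
  GruII ATCTTCTG/5: at [40, 53, 62, 70, 133, 185, 200, 211, 225] ⇒ [45, 58, 67, 75, 138, 190, 205, 216, 230]
  NpsVI GGCA/1: at [32, 82, 113, 119, 123, 130, 245] ⇒ [33, 83, 114, 120, 124, 131, 246]

Pooled cuts: [18, 33, 45, 58, 67, 75, 83, 88, 95, 107, 114, 120, 124, 131, 138, 148, 157, 171, 190, 205, 216, 230, 246, 255]

Fragments:
  [0,18): 18 bp
  [18,33): 15 bp
  [33,45): 12 bp
  [45,58): 13 bp
  [58,67): 9 bp
  [67,75): 8 bp
  [75,83): 8 bp
  [83,88): 5 bp
  [88,95): 7 bp
  [95,107): 12 bp
  [107,114): 7 bp
  [114,120): 6 bp
  [120,124): 4 bp
  [124,131): 7 bp
  [131,138): 7 bp
  [138,148): 10 bp
  [148,157): 9 bp
  [157,171): 14 bp
  [171,190): 19 bp
  [190,205): 15 bp
  [205,216): 11 bp
  [216,230): 14 bp
  [230,246): 16 bp
  [246,255): 9 bp
  [255,271): 16 bp

[4,5,6,7,7,7,7,8,8,9,9,9,10,11,12,12,13,14,14,15,15,16,16,18,19]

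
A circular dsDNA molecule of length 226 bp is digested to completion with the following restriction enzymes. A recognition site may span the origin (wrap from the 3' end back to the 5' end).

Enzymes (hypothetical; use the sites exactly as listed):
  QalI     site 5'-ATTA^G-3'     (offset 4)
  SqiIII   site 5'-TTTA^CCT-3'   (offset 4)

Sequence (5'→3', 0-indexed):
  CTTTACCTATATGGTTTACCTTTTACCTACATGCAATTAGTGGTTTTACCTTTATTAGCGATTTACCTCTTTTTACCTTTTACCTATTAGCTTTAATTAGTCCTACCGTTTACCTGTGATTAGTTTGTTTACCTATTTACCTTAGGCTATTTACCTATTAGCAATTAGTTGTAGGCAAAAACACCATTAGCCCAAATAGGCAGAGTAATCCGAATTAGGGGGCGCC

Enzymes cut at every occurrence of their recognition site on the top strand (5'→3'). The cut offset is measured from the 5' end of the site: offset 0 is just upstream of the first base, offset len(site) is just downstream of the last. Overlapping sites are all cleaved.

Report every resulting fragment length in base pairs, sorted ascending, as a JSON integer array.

[7,7,7,7,7,8,8,9,9,9,10,10,10,13,13,14,14,14,22,28]

Per-enzyme occurrences:
  QalI (ATTAG, off=4): starts [35, 53, 85, 95, 118, 156, 163, 185, 213] → cuts [39, 57, 89, 99, 122, 160, 167, 189, 217]
  SqiIII (TTTACCT, off=4): starts [1, 14, 21, 44, 61, 71, 78, 108, 127, 135, 149] → cuts [5, 18, 25, 48, 65, 75, 82, 112, 131, 139, 153]

Pooled cuts: [5, 18, 25, 39, 48, 57, 65, 75, 82, 89, 99, 112, 122, 131, 139, 153, 160, 167, 189, 217]

Fragment lengths:
  5→18: 13 bp
  18→25: 7 bp
  25→39: 14 bp
  39→48: 9 bp
  48→57: 9 bp
  57→65: 8 bp
  65→75: 10 bp
  75→82: 7 bp
  82→89: 7 bp
  89→99: 10 bp
  99→112: 13 bp
  112→122: 10 bp
  122→131: 9 bp
  131→139: 8 bp
  139→153: 14 bp
  153→160: 7 bp
  160→167: 7 bp
  167→189: 22 bp
  189→217: 28 bp
  217→5 (wrap): 226-217+5 = 14 bp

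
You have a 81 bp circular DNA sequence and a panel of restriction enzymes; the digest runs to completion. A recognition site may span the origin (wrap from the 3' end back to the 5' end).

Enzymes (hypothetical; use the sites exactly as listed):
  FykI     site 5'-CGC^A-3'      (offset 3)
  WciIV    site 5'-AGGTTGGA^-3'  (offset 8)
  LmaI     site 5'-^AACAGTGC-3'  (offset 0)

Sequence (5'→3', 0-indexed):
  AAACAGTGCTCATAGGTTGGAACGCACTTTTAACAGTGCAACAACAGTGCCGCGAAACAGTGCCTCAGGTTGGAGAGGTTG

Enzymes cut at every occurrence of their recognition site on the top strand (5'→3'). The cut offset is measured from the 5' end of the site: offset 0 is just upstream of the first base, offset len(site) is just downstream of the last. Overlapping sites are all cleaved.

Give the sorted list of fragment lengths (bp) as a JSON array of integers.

[4,6,8,11,13,19,20]

Site scan:
  FykI (CGCA, off=3): starts [22] → cuts [25]
  WciIV (AGGTTGGA, off=8): starts [13, 66] → cuts [21, 74]
  LmaI (AACAGTGC, off=0): starts [1, 31, 42, 55] → cuts [1, 31, 42, 55]

Pooled cuts: [1, 21, 25, 31, 42, 55, 74]

Fragments:
  1→21: 20 bp
  21→25: 4 bp
  25→31: 6 bp
  31→42: 11 bp
  42→55: 13 bp
  55→74: 19 bp
  74→1 (wrap): 81-74+1 = 8 bp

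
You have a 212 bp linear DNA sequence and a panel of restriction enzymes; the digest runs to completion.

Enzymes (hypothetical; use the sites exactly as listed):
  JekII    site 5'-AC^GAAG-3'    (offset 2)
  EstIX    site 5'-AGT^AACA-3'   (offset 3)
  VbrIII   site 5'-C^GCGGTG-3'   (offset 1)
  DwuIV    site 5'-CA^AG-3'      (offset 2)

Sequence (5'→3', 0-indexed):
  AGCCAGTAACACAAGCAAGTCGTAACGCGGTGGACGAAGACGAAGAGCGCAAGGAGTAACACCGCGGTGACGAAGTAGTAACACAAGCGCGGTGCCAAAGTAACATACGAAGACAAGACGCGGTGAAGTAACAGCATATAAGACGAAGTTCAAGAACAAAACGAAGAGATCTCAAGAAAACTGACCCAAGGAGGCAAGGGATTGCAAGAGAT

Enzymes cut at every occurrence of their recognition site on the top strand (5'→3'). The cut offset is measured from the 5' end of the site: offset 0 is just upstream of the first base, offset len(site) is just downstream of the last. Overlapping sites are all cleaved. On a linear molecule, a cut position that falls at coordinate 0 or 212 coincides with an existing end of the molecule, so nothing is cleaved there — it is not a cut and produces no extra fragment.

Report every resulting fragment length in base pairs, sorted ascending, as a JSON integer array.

Site scan:
  JekII ACGAAG/2: at [33, 39, 69, 106, 142, 160] ⇒ [35, 41, 71, 108, 144, 162]
  EstIX AGTAACA/3: at [4, 54, 76, 98, 126] ⇒ [7, 57, 79, 101, 129]
  VbrIII CGCGGTG/1: at [25, 62, 87, 118] ⇒ [26, 63, 88, 119]
  DwuIV CAAG/2: at [11, 15, 49, 83, 113, 150, 172, 186, 194, 204] ⇒ [13, 17, 51, 85, 115, 152, 174, 188, 196, 206]

Pooled cuts: [7, 13, 17, 26, 35, 41, 51, 57, 63, 71, 79, 85, 88, 101, 108, 115, 119, 129, 144, 152, 162, 174, 188, 196, 206]

Fragments:
  [0,7): 7 bp
  [7,13): 6 bp
  [13,17): 4 bp
  [17,26): 9 bp
  [26,35): 9 bp
  [35,41): 6 bp
  [41,51): 10 bp
  [51,57): 6 bp
  [57,63): 6 bp
  [63,71): 8 bp
  [71,79): 8 bp
  [79,85): 6 bp
  [85,88): 3 bp
  [88,101): 13 bp
  [101,108): 7 bp
  [108,115): 7 bp
  [115,119): 4 bp
  [119,129): 10 bp
  [129,144): 15 bp
  [144,152): 8 bp
  [152,162): 10 bp
  [162,174): 12 bp
  [174,188): 14 bp
  [188,196): 8 bp
  [196,206): 10 bp
  [206,212): 6 bp

[3,4,4,6,6,6,6,6,6,7,7,7,8,8,8,8,9,9,10,10,10,10,12,13,14,15]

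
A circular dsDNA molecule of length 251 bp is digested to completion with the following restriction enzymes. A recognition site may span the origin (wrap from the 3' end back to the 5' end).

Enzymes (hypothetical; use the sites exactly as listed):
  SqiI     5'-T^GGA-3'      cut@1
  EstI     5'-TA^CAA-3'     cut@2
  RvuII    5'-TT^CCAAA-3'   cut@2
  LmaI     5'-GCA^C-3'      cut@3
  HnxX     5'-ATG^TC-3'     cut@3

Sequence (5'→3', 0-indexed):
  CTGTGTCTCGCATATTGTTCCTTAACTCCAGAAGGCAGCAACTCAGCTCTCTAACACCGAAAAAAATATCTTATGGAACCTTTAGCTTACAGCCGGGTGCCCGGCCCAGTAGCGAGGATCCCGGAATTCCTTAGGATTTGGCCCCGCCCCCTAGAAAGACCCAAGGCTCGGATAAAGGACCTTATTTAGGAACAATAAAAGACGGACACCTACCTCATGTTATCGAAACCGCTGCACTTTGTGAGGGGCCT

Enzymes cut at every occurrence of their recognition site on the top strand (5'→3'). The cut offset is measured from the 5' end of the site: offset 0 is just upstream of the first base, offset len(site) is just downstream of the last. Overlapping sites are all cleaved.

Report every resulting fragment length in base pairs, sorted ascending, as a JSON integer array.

[89,162]

Site scan:
  SqiI TGGA/1: at [73] ⇒ [74]
  EstI (TACAA, off=2): no sites
  RvuII (TTCCAAA, off=2): no sites
  LmaI GCAC/3: at [233] ⇒ [236]
  HnxX (ATGTC, off=3): no sites

Pooled cuts: [74, 236]

Fragment lengths:
  74→236: 162 bp
  236→74 (wrap): 251-236+74 = 89 bp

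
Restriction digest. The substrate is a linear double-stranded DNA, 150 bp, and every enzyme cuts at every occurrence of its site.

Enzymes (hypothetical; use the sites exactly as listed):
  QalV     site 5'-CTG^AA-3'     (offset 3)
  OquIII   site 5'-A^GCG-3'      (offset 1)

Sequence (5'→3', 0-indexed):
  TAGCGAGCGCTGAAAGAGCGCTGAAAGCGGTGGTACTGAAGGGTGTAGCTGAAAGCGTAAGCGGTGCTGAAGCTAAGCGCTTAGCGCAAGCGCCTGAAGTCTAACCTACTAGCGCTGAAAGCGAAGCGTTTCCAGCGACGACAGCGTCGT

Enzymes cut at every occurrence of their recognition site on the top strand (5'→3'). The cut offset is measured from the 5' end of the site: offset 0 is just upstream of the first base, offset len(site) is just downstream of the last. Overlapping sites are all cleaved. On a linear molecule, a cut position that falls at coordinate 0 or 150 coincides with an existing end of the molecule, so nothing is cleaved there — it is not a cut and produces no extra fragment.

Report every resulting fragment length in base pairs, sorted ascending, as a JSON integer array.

Scan for sites:
  QalV (CTGAA, off=3): starts [9, 20, 35, 48, 66, 93, 114] → cuts [12, 23, 38, 51, 69, 96, 117]
  OquIII (AGCG, off=1): starts [1, 5, 16, 25, 53, 59, 75, 82, 88, 110, 119, 124, 133, 142] → cuts [2, 6, 17, 26, 54, 60, 76, 83, 89, 111, 120, 125, 134, 143]

Pooled cuts: [2, 6, 12, 17, 23, 26, 38, 51, 54, 60, 69, 76, 83, 89, 96, 111, 117, 120, 125, 134, 143]

Fragments:
  [0,2): 2 bp
  [2,6): 4 bp
  [6,12): 6 bp
  [12,17): 5 bp
  [17,23): 6 bp
  [23,26): 3 bp
  [26,38): 12 bp
  [38,51): 13 bp
  [51,54): 3 bp
  [54,60): 6 bp
  [60,69): 9 bp
  [69,76): 7 bp
  [76,83): 7 bp
  [83,89): 6 bp
  [89,96): 7 bp
  [96,111): 15 bp
  [111,117): 6 bp
  [117,120): 3 bp
  [120,125): 5 bp
  [125,134): 9 bp
  [134,143): 9 bp
  [143,150): 7 bp

[2,3,3,3,4,5,5,6,6,6,6,6,7,7,7,7,9,9,9,12,13,15]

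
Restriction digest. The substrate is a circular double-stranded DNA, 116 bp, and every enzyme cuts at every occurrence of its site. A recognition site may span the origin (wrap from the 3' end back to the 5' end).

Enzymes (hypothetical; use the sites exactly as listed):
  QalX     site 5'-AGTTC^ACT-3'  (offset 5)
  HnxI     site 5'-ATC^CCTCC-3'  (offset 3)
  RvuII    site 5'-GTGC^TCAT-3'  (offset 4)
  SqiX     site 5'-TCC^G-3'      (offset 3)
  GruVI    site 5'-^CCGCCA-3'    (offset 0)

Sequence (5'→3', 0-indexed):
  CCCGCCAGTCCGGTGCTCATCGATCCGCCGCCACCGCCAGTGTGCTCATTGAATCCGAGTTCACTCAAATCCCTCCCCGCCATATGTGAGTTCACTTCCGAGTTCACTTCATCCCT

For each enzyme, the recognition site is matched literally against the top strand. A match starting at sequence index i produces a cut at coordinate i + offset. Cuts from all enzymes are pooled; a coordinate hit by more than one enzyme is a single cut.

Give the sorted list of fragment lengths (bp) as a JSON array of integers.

[1,4,5,5,6,6,6,6,8,9,10,10,11,12,17]

Site scan:
  QalX (AGTTCACT, off=5): starts [57, 88, 100] → cuts [62, 93, 105]
  HnxI (ATCCCTCC, off=3): starts [68, 110] → cuts [71, 113]
  RvuII (GTGCTCAT, off=4): starts [12, 41] → cuts [16, 45]
  SqiX (TCCG, off=3): starts [8, 23, 53, 96] → cuts [11, 26, 56, 99]
  GruVI (CCGCCA, off=0): starts [1, 27, 33, 76] → cuts [1, 27, 33, 76]

Pooled cuts: [1, 11, 16, 26, 27, 33, 45, 56, 62, 71, 76, 93, 99, 105, 113]

Fragments:
  1→11: 10 bp
  11→16: 5 bp
  16→26: 10 bp
  26→27: 1 bp
  27→33: 6 bp
  33→45: 12 bp
  45→56: 11 bp
  56→62: 6 bp
  62→71: 9 bp
  71→76: 5 bp
  76→93: 17 bp
  93→99: 6 bp
  99→105: 6 bp
  105→113: 8 bp
  113→1 (wrap): 116-113+1 = 4 bp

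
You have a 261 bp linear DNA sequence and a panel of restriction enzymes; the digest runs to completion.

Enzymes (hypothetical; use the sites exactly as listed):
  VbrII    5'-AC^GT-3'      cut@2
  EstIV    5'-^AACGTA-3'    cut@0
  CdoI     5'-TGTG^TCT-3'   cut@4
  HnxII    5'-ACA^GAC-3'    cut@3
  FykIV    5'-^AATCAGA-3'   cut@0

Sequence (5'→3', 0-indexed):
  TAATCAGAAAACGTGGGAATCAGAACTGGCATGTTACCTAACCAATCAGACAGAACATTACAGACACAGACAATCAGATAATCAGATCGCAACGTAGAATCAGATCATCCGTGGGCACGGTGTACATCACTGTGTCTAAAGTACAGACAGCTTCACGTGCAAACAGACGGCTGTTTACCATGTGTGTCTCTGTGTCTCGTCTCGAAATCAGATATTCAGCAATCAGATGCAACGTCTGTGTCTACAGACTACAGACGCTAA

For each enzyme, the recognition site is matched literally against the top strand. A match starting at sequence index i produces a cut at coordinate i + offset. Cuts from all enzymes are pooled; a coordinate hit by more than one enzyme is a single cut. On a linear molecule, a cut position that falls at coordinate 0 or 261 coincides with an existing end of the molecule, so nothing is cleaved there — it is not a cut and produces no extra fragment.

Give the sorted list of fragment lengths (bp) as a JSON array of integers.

[1,3,3,4,5,6,6,7,7,8,8,8,9,11,11,11,11,11,13,15,19,21,26,37]

Site scan:
  VbrII ACGT/2: at [10, 91, 154, 231] ⇒ [12, 93, 156, 233]
  EstIV AACGTA/0: at [90] ⇒ [90]
  CdoI TGTGTCT/4: at [130, 182, 190, 236] ⇒ [134, 186, 194, 240]
  HnxII ACAGAC/3: at [59, 65, 142, 162, 243, 250] ⇒ [62, 68, 145, 165, 246, 253]
  FykIV AATCAGA/0: at [1, 17, 43, 71, 79, 97, 205, 220] ⇒ [1, 17, 43, 71, 79, 97, 205, 220]

All cut coordinates (distinct, sorted): [1, 12, 17, 43, 62, 68, 71, 79, 90, 93, 97, 134, 145, 156, 165, 186, 194, 205, 220, 233, 240, 246, 253]

Fragment lengths:
  [0,1): 1 bp
  [1,12): 11 bp
  [12,17): 5 bp
  [17,43): 26 bp
  [43,62): 19 bp
  [62,68): 6 bp
  [68,71): 3 bp
  [71,79): 8 bp
  [79,90): 11 bp
  [90,93): 3 bp
  [93,97): 4 bp
  [97,134): 37 bp
  [134,145): 11 bp
  [145,156): 11 bp
  [156,165): 9 bp
  [165,186): 21 bp
  [186,194): 8 bp
  [194,205): 11 bp
  [205,220): 15 bp
  [220,233): 13 bp
  [233,240): 7 bp
  [240,246): 6 bp
  [246,253): 7 bp
  [253,261): 8 bp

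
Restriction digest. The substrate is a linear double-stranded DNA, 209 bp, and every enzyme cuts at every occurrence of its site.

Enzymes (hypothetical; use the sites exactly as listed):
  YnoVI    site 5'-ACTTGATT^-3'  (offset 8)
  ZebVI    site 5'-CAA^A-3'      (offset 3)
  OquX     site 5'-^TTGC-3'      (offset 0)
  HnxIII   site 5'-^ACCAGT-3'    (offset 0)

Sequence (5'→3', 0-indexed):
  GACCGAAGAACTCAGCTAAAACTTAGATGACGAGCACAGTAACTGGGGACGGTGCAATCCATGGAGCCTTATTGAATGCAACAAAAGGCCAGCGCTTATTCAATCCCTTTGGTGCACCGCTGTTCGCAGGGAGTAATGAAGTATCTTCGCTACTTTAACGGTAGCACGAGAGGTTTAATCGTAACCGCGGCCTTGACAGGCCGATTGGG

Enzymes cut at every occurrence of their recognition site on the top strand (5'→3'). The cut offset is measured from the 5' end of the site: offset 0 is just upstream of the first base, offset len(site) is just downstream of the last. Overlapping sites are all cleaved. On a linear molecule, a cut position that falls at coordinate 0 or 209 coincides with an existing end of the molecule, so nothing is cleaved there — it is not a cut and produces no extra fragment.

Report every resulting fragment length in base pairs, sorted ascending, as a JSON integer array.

Site scan:
  YnoVI (ACTTGATT, off=8): no sites
  ZebVI CAAA/3: at [81] ⇒ [84]
  OquX (TTGC, off=0): no sites
  HnxIII (ACCAGT, off=0): no sites

Pooled cuts: [84]

Fragments:
  [0,84): 84 bp
  [84,209): 125 bp

[84,125]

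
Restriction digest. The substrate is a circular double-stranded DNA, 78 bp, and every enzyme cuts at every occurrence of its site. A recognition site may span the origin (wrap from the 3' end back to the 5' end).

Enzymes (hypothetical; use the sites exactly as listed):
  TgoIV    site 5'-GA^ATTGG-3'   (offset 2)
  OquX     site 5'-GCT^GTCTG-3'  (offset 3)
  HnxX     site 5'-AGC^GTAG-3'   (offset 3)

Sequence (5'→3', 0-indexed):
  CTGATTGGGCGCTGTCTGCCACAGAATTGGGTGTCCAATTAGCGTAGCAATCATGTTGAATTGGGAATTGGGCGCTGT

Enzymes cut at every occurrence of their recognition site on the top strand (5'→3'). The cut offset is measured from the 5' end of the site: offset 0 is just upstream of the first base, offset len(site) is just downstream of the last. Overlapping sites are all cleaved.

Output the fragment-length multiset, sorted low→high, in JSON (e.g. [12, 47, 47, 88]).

[7,10,12,15,16,18]

Site scan:
  TgoIV GAATTGG/2: at [23, 57, 64] ⇒ [25, 59, 66]
  OquX GCTGTCTG/3: at [10, 73] ⇒ [13, 76]
  HnxX AGCGTAG/3: at [40] ⇒ [43]

Pooled cuts: [13, 25, 43, 59, 66, 76]

Fragments:
  13→25: 12 bp
  25→43: 18 bp
  43→59: 16 bp
  59→66: 7 bp
  66→76: 10 bp
  76→13 (wrap): 78-76+13 = 15 bp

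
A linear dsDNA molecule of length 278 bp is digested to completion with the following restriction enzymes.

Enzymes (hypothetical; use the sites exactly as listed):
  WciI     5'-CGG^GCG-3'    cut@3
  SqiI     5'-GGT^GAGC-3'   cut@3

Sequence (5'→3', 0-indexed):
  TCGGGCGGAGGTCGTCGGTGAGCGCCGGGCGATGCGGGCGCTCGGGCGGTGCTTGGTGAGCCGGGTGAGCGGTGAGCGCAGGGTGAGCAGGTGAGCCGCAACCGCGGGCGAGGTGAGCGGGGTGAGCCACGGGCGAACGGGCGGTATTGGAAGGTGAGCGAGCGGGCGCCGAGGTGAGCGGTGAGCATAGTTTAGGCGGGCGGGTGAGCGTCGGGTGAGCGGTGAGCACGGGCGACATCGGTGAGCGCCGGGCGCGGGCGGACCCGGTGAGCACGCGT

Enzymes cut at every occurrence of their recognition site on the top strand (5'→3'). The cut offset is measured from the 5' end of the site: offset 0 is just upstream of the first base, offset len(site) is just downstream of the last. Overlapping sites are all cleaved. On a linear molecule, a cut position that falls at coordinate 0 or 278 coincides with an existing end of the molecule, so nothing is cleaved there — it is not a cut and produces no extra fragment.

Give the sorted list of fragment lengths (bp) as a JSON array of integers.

[4,6,6,7,7,7,7,8,8,8,8,9,9,9,9,9,9,10,10,10,11,11,11,11,12,15,15,15,17]

Per-enzyme occurrences:
  WciI CGGGCG/3: at [1, 25, 34, 42, 104, 129, 137, 162, 196, 228, 248, 254] ⇒ [4, 28, 37, 45, 107, 132, 140, 165, 199, 231, 251, 257]
  SqiI GGTGAGC/3: at [16, 54, 63, 70, 81, 89, 111, 120, 152, 172, 179, 202, 213, 220, 239, 265] ⇒ [19, 57, 66, 73, 84, 92, 114, 123, 155, 175, 182, 205, 216, 223, 242, 268]

All cut coordinates (distinct, sorted): [4, 19, 28, 37, 45, 57, 66, 73, 84, 92, 107, 114, 123, 132, 140, 155, 165, 175, 182, 199, 205, 216, 223, 231, 242, 251, 257, 268]

Fragments:
  [0,4): 4 bp
  [4,19): 15 bp
  [19,28): 9 bp
  [28,37): 9 bp
  [37,45): 8 bp
  [45,57): 12 bp
  [57,66): 9 bp
  [66,73): 7 bp
  [73,84): 11 bp
  [84,92): 8 bp
  [92,107): 15 bp
  [107,114): 7 bp
  [114,123): 9 bp
  [123,132): 9 bp
  [132,140): 8 bp
  [140,155): 15 bp
  [155,165): 10 bp
  [165,175): 10 bp
  [175,182): 7 bp
  [182,199): 17 bp
  [199,205): 6 bp
  [205,216): 11 bp
  [216,223): 7 bp
  [223,231): 8 bp
  [231,242): 11 bp
  [242,251): 9 bp
  [251,257): 6 bp
  [257,268): 11 bp
  [268,278): 10 bp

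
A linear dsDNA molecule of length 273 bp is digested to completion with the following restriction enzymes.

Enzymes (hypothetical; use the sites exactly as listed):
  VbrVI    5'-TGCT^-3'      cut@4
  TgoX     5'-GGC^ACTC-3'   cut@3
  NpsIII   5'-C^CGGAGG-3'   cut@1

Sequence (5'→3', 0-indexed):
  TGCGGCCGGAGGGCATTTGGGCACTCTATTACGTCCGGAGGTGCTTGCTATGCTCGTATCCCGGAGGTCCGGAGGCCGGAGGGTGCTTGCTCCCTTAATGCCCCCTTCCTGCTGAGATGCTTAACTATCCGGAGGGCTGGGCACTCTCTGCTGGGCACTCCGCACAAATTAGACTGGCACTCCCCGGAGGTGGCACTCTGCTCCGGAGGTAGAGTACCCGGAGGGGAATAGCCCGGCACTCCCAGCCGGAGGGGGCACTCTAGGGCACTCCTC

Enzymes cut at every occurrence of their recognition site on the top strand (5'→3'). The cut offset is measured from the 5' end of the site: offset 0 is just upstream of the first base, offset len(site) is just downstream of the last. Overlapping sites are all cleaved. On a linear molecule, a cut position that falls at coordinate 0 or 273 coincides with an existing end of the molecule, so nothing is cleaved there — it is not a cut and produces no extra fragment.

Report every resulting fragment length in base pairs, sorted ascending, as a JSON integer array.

[1,4,4,4,5,6,6,7,7,7,8,8,8,8,9,10,10,10,10,10,11,13,13,15,16,19,22,22]

Scan for sites:
  VbrVI (TGCT, off=4): starts [41, 45, 50, 83, 87, 109, 117, 148, 198] → cuts [45, 49, 54, 87, 91, 113, 121, 152, 202]
  TgoX (GGCACTC, off=3): starts [19, 139, 153, 175, 191, 234, 253, 263] → cuts [22, 142, 156, 178, 194, 237, 256, 266]
  NpsIII (CCGGAGG, off=1): starts [5, 34, 60, 68, 75, 128, 183, 202, 217, 245] → cuts [6, 35, 61, 69, 76, 129, 184, 203, 218, 246]

All cut coordinates (distinct, sorted): [6, 22, 35, 45, 49, 54, 61, 69, 76, 87, 91, 113, 121, 129, 142, 152, 156, 178, 184, 194, 202, 203, 218, 237, 246, 256, 266]

Fragment lengths:
  [0,6): 6 bp
  [6,22): 16 bp
  [22,35): 13 bp
  [35,45): 10 bp
  [45,49): 4 bp
  [49,54): 5 bp
  [54,61): 7 bp
  [61,69): 8 bp
  [69,76): 7 bp
  [76,87): 11 bp
  [87,91): 4 bp
  [91,113): 22 bp
  [113,121): 8 bp
  [121,129): 8 bp
  [129,142): 13 bp
  [142,152): 10 bp
  [152,156): 4 bp
  [156,178): 22 bp
  [178,184): 6 bp
  [184,194): 10 bp
  [194,202): 8 bp
  [202,203): 1 bp
  [203,218): 15 bp
  [218,237): 19 bp
  [237,246): 9 bp
  [246,256): 10 bp
  [256,266): 10 bp
  [266,273): 7 bp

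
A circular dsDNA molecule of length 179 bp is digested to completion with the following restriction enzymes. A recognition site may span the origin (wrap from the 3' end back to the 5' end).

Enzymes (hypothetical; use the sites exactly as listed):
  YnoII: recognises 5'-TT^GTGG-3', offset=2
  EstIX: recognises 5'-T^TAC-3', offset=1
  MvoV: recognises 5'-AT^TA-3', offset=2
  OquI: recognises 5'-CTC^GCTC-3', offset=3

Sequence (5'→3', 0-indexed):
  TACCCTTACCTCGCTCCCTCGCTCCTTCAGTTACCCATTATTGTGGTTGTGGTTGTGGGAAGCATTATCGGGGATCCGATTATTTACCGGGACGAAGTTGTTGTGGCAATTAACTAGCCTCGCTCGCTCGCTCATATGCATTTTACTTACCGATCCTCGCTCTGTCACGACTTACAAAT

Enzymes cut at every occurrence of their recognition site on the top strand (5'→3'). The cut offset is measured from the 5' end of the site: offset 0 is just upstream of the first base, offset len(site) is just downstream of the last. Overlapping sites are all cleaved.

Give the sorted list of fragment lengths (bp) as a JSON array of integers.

[4,4,4,4,4,6,6,6,6,7,7,8,8,11,11,11,11,14,14,15,18]

Scan for sites:
  YnoII (TTGTGG, off=2): starts [40, 46, 52, 100] → cuts [42, 48, 54, 102]
  EstIX (TTAC, off=1): starts [5, 30, 83, 142, 146, 171, 178] → cuts [0, 6, 31, 84, 143, 147, 172]
  MvoV (ATTA, off=2): starts [36, 63, 78, 108, 177] → cuts [0, 38, 65, 80, 110]
  OquI (CTCGCTC, off=3): starts [9, 17, 118, 122, 126, 155] → cuts [12, 20, 121, 125, 129, 158]

Pooled cuts: [0, 6, 12, 20, 31, 38, 42, 48, 54, 65, 80, 84, 102, 110, 121, 125, 129, 143, 147, 158, 172]

Fragment lengths:
  0→6: 6 bp
  6→12: 6 bp
  12→20: 8 bp
  20→31: 11 bp
  31→38: 7 bp
  38→42: 4 bp
  42→48: 6 bp
  48→54: 6 bp
  54→65: 11 bp
  65→80: 15 bp
  80→84: 4 bp
  84→102: 18 bp
  102→110: 8 bp
  110→121: 11 bp
  121→125: 4 bp
  125→129: 4 bp
  129→143: 14 bp
  143→147: 4 bp
  147→158: 11 bp
  158→172: 14 bp
  172→0 (wrap): 179-172+0 = 7 bp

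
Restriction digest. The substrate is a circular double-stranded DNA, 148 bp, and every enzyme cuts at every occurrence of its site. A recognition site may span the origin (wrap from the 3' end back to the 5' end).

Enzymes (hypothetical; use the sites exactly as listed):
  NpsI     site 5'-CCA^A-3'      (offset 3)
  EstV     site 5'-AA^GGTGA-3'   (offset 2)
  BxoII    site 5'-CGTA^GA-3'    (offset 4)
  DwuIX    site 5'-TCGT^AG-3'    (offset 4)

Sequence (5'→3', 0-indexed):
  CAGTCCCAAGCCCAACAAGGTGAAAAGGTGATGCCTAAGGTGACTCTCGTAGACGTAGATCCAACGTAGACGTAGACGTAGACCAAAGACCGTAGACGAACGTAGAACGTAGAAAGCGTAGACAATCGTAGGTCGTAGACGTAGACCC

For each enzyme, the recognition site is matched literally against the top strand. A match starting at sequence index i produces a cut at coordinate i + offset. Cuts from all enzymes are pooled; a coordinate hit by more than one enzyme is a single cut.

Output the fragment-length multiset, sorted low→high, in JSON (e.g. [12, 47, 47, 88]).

[1,1,4,5,5,6,6,6,6,6,6,7,7,8,9,9,9,10,12,12,13]

Site scan:
  NpsI (CCAA, off=3): starts [5, 11, 60, 82] → cuts [8, 14, 63, 85]
  EstV (AAGGTGA, off=2): starts [16, 24, 36] → cuts [18, 26, 38]
  BxoII (CGTAGA, off=4): starts [47, 53, 64, 70, 76, 90, 100, 107, 116, 133, 139] → cuts [51, 57, 68, 74, 80, 94, 104, 111, 120, 137, 143]
  DwuIX (TCGTAG, off=4): starts [46, 125, 132] → cuts [50, 129, 136]

Pooled cuts: [8, 14, 18, 26, 38, 50, 51, 57, 63, 68, 74, 80, 85, 94, 104, 111, 120, 129, 136, 137, 143]

Fragments:
  8→14: 6 bp
  14→18: 4 bp
  18→26: 8 bp
  26→38: 12 bp
  38→50: 12 bp
  50→51: 1 bp
  51→57: 6 bp
  57→63: 6 bp
  63→68: 5 bp
  68→74: 6 bp
  74→80: 6 bp
  80→85: 5 bp
  85→94: 9 bp
  94→104: 10 bp
  104→111: 7 bp
  111→120: 9 bp
  120→129: 9 bp
  129→136: 7 bp
  136→137: 1 bp
  137→143: 6 bp
  143→8 (wrap): 148-143+8 = 13 bp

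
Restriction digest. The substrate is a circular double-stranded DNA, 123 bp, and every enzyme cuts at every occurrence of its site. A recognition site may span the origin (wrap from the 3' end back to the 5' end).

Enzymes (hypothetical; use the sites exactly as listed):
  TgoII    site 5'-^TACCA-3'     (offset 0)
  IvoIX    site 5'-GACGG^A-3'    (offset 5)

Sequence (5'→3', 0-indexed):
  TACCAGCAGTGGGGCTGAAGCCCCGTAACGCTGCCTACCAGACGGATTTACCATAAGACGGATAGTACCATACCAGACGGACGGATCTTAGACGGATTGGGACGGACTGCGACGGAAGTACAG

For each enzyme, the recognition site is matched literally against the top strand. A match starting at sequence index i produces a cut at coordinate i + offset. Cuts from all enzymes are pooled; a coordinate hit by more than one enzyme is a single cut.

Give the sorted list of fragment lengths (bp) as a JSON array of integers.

Site scan:
  TgoII (TACCA, off=0): starts [0, 35, 48, 65, 70] → cuts [0, 35, 48, 65, 70]
  IvoIX (GACGGA, off=5): starts [40, 56, 75, 79, 90, 100, 110] → cuts [45, 61, 80, 84, 95, 105, 115]

All cut coordinates (distinct, sorted): [0, 35, 45, 48, 61, 65, 70, 80, 84, 95, 105, 115]

Fragment lengths:
  0→35: 35 bp
  35→45: 10 bp
  45→48: 3 bp
  48→61: 13 bp
  61→65: 4 bp
  65→70: 5 bp
  70→80: 10 bp
  80→84: 4 bp
  84→95: 11 bp
  95→105: 10 bp
  105→115: 10 bp
  115→0 (wrap): 123-115+0 = 8 bp

[3,4,4,5,8,10,10,10,10,11,13,35]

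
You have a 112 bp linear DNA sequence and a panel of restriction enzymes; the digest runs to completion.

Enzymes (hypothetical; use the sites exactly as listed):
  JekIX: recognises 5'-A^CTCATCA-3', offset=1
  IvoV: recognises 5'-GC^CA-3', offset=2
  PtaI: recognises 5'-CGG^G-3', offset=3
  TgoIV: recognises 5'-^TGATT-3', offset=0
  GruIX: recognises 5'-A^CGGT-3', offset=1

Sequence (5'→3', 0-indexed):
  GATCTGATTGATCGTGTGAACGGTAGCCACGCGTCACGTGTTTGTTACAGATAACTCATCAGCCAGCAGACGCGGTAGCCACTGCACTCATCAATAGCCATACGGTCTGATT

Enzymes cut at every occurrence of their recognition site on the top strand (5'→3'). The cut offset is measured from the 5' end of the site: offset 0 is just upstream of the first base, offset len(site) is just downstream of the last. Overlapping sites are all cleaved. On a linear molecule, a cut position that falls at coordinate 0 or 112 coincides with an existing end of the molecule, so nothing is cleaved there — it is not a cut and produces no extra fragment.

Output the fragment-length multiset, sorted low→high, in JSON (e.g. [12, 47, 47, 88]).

[4,4,5,5,7,7,9,12,16,16,27]

Site scan:
  JekIX (ACTCATCA, off=1): starts [53, 85] → cuts [54, 86]
  IvoV (GCCA, off=2): starts [25, 61, 77, 96] → cuts [27, 63, 79, 98]
  PtaI (CGGG, off=3): no sites
  TgoIV (TGATT, off=0): starts [4, 107] → cuts [4, 107]
  GruIX (ACGGT, off=1): starts [19, 101] → cuts [20, 102]

All cut coordinates (distinct, sorted): [4, 20, 27, 54, 63, 79, 86, 98, 102, 107]

Fragments:
  [0,4): 4 bp
  [4,20): 16 bp
  [20,27): 7 bp
  [27,54): 27 bp
  [54,63): 9 bp
  [63,79): 16 bp
  [79,86): 7 bp
  [86,98): 12 bp
  [98,102): 4 bp
  [102,107): 5 bp
  [107,112): 5 bp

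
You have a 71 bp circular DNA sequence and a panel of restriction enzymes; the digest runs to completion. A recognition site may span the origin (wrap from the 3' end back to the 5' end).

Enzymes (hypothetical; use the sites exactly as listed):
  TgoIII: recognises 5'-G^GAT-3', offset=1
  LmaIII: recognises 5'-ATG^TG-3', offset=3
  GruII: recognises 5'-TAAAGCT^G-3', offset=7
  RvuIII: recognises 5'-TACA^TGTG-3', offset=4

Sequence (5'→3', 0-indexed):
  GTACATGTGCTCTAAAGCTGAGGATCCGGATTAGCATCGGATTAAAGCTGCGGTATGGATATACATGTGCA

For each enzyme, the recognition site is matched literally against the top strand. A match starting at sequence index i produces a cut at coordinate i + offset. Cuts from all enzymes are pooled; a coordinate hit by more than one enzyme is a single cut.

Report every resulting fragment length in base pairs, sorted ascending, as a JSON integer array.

[2,2,3,6,8,8,9,10,11,12]

Per-enzyme occurrences:
  TgoIII GGAT/1: at [21, 27, 38, 56] ⇒ [22, 28, 39, 57]
  LmaIII ATGTG/3: at [4, 64] ⇒ [7, 67]
  GruII TAAAGCTG/7: at [12, 42] ⇒ [19, 49]
  RvuIII TACATGTG/4: at [1, 61] ⇒ [5, 65]

Pooled cuts: [5, 7, 19, 22, 28, 39, 49, 57, 65, 67]

Fragment lengths:
  5→7: 2 bp
  7→19: 12 bp
  19→22: 3 bp
  22→28: 6 bp
  28→39: 11 bp
  39→49: 10 bp
  49→57: 8 bp
  57→65: 8 bp
  65→67: 2 bp
  67→5 (wrap): 71-67+5 = 9 bp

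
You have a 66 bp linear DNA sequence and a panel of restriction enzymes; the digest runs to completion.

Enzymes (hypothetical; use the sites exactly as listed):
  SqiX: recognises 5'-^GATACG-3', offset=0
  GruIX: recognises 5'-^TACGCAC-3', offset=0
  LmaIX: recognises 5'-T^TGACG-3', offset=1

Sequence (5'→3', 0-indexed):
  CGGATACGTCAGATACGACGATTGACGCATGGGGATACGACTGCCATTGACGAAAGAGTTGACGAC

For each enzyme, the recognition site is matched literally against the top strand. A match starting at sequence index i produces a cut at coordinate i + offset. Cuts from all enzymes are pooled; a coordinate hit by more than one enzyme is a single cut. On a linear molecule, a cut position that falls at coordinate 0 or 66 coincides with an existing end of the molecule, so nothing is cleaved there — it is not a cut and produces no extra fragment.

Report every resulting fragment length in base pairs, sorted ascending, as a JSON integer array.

Scan for sites:
  SqiX GATACG/0: at [2, 11, 33] ⇒ [2, 11, 33]
  GruIX (TACGCAC, off=0): no sites
  LmaIX TTGACG/1: at [21, 46, 58] ⇒ [22, 47, 59]

Pooled cuts: [2, 11, 22, 33, 47, 59]

Fragments:
  [0,2): 2 bp
  [2,11): 9 bp
  [11,22): 11 bp
  [22,33): 11 bp
  [33,47): 14 bp
  [47,59): 12 bp
  [59,66): 7 bp

[2,7,9,11,11,12,14]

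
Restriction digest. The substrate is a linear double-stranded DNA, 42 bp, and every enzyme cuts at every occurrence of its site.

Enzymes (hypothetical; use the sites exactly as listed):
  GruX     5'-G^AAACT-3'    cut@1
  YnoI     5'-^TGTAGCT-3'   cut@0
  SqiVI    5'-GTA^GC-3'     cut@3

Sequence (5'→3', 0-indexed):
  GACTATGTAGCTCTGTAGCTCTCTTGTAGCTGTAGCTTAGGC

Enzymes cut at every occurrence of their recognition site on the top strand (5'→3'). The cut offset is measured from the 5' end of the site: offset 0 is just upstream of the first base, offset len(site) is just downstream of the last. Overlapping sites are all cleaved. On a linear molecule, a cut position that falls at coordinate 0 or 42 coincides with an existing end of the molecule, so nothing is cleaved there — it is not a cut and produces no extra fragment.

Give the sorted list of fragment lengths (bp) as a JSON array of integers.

[2,4,4,4,4,4,5,7,8]

Site scan:
  GruX (GAAACT, off=1): no sites
  YnoI TGTAGCT/0: at [5, 13, 24, 30] ⇒ [5, 13, 24, 30]
  SqiVI GTAGC/3: at [6, 14, 25, 31] ⇒ [9, 17, 28, 34]

All cut coordinates (distinct, sorted): [5, 9, 13, 17, 24, 28, 30, 34]

Fragments:
  [0,5): 5 bp
  [5,9): 4 bp
  [9,13): 4 bp
  [13,17): 4 bp
  [17,24): 7 bp
  [24,28): 4 bp
  [28,30): 2 bp
  [30,34): 4 bp
  [34,42): 8 bp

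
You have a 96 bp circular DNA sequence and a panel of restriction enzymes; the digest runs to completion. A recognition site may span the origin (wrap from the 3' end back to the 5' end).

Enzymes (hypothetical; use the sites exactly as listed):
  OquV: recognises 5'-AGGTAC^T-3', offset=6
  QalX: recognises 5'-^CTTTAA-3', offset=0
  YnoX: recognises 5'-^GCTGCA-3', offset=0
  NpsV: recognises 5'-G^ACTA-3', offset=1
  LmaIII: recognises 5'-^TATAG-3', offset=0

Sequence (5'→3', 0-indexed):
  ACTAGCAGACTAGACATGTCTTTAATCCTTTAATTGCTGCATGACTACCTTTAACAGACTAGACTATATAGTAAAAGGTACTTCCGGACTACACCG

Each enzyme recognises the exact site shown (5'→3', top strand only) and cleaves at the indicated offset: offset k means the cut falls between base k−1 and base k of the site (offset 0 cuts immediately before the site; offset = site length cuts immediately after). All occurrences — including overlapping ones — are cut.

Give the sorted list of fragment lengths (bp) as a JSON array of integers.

[4,5,5,6,8,8,8,8,9,9,11,15]

Site scan:
  OquV (AGGTACT, off=6): starts [75] → cuts [81]
  QalX (CTTTAA, off=0): starts [19, 27, 48] → cuts [19, 27, 48]
  YnoX (GCTGCA, off=0): starts [35] → cuts [35]
  NpsV (GACTA, off=1): starts [7, 42, 56, 61, 86, 95] → cuts [0, 8, 43, 57, 62, 87]
  LmaIII (TATAG, off=0): starts [66] → cuts [66]

Pooled cuts: [0, 8, 19, 27, 35, 43, 48, 57, 62, 66, 81, 87]

Fragment lengths:
  0→8: 8 bp
  8→19: 11 bp
  19→27: 8 bp
  27→35: 8 bp
  35→43: 8 bp
  43→48: 5 bp
  48→57: 9 bp
  57→62: 5 bp
  62→66: 4 bp
  66→81: 15 bp
  81→87: 6 bp
  87→0 (wrap): 96-87+0 = 9 bp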